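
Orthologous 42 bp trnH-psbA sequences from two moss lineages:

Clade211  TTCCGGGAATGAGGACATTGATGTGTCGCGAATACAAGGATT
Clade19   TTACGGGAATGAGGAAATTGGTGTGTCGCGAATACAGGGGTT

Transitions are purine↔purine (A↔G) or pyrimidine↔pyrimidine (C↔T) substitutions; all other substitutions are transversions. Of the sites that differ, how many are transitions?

3

Mismatches occur at site 3 (C/A, transversion), site 16 (C/A, transversion), site 21 (A/G, transition), site 37 (A/G, transition), site 40 (A/G, transition).
Of the 5 differences, 3 transitions and 2 transversions, so the answer is 3.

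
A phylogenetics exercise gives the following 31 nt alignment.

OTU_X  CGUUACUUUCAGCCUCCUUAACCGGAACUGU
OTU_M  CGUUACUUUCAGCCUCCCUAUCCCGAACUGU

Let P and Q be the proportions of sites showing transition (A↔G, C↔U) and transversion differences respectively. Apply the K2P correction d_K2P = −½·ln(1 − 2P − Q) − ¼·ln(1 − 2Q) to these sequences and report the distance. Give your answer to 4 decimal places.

Differing sites — 18:U/C (Ti); 21:A/U (Tv); 24:G/C (Tv).
Of the 3 differences, 1 transition and 2 transversions over 31 sites: P = 1/31 = 0.032258, Q = 2/31 = 0.064516.
d = −0.5·ln(0.870968) − 0.25·ln(0.870968) = −0.5·(-0.138150) − 0.25·(-0.138150) = 0.1036.

0.1036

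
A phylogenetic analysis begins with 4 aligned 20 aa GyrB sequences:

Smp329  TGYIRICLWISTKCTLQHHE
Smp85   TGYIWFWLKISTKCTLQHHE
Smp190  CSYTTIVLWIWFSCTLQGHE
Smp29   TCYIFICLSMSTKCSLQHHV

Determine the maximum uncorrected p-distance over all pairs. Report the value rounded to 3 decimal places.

Pairwise Hamming distances:
  Smp329 vs Smp85: 4
  Smp329 vs Smp190: 9
  Smp329 vs Smp29: 6
  Smp85 vs Smp190: 11
  Smp85 vs Smp29: 8
  Smp190 vs Smp29: 13
The largest is 13 mismatches, between Smp190 and Smp29; p = 13/20 = 0.650.

0.650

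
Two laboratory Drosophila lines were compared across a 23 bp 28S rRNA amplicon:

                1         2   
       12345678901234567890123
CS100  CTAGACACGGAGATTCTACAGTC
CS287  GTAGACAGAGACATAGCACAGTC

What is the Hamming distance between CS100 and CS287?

7

Differing sites — 1:C/G; 8:C/G; 9:G/A; 12:G/C; 15:T/A; 16:C/G; 17:T/C.
That gives 7 mismatches out of 23 aligned sites, so the Hamming distance is 7.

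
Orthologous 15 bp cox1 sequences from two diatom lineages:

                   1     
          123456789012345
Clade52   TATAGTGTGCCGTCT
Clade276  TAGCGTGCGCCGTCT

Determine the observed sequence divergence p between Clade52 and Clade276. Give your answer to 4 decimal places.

0.2000

The sequences differ at positions 3 (T/G), 4 (A/C), 8 (T/C).
There are 3 differences over 15 sites, so p = 3/15 = 0.2000.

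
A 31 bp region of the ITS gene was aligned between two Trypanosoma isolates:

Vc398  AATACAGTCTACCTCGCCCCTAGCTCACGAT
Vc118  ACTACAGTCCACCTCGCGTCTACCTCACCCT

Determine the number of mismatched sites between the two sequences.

7

Mismatches occur at site 2 (A/C), site 10 (T/C), site 18 (C/G), site 19 (C/T), site 23 (G/C), site 29 (G/C), site 30 (A/C).
That gives 7 mismatches out of 31 aligned sites, so the Hamming distance is 7.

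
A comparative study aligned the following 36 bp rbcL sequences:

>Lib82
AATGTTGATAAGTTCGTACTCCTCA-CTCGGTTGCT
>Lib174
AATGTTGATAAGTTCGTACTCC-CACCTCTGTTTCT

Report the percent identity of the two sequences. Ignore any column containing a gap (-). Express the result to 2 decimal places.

Excluding the 2 gap columns leaves 34 comparable sites.
The sequences differ at positions 30 (G/T), 34 (G/T).
32 of the 34 comparable sites match, so the percent identity is 32/34 × 100 = 94.12%.

94.12%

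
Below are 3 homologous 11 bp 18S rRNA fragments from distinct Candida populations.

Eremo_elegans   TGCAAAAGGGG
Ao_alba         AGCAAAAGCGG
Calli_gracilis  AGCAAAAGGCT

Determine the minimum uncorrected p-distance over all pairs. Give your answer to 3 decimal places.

0.182

Pairwise Hamming distances:
  Eremo_elegans vs Ao_alba: 2
  Eremo_elegans vs Calli_gracilis: 3
  Ao_alba vs Calli_gracilis: 3
The smallest is 2 mismatches, between Eremo_elegans and Ao_alba; p = 2/11 = 0.182.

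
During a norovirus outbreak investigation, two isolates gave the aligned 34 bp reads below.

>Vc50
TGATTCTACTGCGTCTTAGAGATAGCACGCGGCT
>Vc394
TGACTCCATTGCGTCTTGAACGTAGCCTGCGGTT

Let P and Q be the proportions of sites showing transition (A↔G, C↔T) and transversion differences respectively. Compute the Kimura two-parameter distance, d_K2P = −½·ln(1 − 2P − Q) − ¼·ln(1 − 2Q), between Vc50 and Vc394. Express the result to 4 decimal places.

Differing sites — 4:T/C (Ti); 7:T/C (Ti); 9:C/T (Ti); 18:A/G (Ti); 19:G/A (Ti); 21:G/C (Tv); 22:A/G (Ti); 27:A/C (Tv); 28:C/T (Ti); 33:C/T (Ti).
Of the 10 differences, 8 transitions and 2 transversions over 34 sites: P = 8/34 = 0.235294, Q = 2/34 = 0.058824.
d = −0.5·ln(0.470588) − 0.25·ln(0.882352) = −0.5·(-0.753772) − 0.25·(-0.125164) = 0.4082.

0.4082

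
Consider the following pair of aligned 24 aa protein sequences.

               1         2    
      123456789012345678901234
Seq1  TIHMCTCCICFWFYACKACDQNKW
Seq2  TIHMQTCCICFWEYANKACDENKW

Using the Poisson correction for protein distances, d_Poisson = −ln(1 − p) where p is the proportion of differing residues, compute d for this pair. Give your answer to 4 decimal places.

Mismatches occur at site 5 (C/Q), site 13 (F/E), site 16 (C/N), site 21 (Q/E).
p = 4/24 = 0.166667.
d = −ln(1 − 0.166667) = −ln(0.833333) = 0.1823.

0.1823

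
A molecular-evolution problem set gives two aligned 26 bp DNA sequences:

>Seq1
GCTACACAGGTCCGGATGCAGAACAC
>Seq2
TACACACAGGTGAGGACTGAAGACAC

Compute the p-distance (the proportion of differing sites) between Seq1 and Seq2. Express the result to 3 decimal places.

0.385

Differing sites — 1:G/T; 2:C/A; 3:T/C; 12:C/G; 13:C/A; 17:T/C; 18:G/T; 19:C/G; 21:G/A; 22:A/G.
There are 10 differences over 26 sites, so p = 10/26 = 0.385.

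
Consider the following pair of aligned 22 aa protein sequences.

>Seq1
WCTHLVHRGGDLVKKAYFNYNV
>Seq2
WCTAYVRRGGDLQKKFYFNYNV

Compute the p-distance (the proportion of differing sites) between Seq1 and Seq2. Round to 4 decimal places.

0.2273

The sequences differ at positions 4 (H/A), 5 (L/Y), 7 (H/R), 13 (V/Q), 16 (A/F).
There are 5 differences over 22 sites, so p = 5/22 = 0.2273.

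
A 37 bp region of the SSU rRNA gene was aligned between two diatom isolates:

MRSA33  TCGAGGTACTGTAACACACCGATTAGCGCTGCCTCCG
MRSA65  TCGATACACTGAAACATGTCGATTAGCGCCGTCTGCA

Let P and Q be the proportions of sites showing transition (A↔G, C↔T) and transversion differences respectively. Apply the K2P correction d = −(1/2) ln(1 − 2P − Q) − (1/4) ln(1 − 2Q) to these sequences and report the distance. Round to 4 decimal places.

Differing sites — 5:G/T (Tv); 6:G/A (Ti); 7:T/C (Ti); 12:T/A (Tv); 17:C/T (Ti); 18:A/G (Ti); 19:C/T (Ti); 30:T/C (Ti); 32:C/T (Ti); 35:C/G (Tv); 37:G/A (Ti).
Of the 11 differences, 8 transitions and 3 transversions over 37 sites: P = 8/37 = 0.216216, Q = 3/37 = 0.081081.
d = −0.5·ln(0.486487) − 0.25·ln(0.837838) = −0.5·(-0.720545) − 0.25·(-0.176931) = 0.4045.

0.4045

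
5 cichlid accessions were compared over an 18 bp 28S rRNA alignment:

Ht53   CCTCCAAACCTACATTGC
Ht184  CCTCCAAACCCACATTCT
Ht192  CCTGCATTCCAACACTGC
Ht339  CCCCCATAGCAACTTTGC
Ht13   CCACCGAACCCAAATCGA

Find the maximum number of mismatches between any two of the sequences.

Pairwise Hamming distances:
  Ht53 vs Ht184: 3
  Ht53 vs Ht192: 5
  Ht53 vs Ht339: 5
  Ht53 vs Ht13: 6
  Ht184 vs Ht192: 7
  Ht184 vs Ht339: 7
  Ht184 vs Ht13: 6
  Ht192 vs Ht339: 6
  Ht192 vs Ht13: 10
  Ht339 vs Ht13: 9
The largest is 10, between Ht192 and Ht13.

10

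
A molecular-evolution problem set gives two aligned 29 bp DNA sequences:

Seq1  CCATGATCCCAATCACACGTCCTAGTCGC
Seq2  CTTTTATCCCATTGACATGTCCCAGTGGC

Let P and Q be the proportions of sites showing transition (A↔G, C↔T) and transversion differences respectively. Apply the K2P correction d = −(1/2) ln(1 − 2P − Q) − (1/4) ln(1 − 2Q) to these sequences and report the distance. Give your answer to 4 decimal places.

0.3442

The sequences differ at positions 2 (C/T, transition), 3 (A/T, transversion), 5 (G/T, transversion), 12 (A/T, transversion), 14 (C/G, transversion), 18 (C/T, transition), 23 (T/C, transition), 27 (C/G, transversion).
Of the 8 differences, 3 transitions and 5 transversions over 29 sites: P = 3/29 = 0.103448, Q = 5/29 = 0.172414.
d = −0.5·ln(0.620690) − 0.25·ln(0.655172) = −0.5·(-0.476924) − 0.25·(-0.422857) = 0.3442.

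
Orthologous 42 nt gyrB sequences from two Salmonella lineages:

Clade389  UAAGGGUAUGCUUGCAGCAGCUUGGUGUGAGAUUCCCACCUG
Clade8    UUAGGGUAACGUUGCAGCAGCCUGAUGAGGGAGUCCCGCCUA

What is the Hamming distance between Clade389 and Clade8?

11

The sequences differ at positions 2 (A/U), 9 (U/A), 10 (G/C), 11 (C/G), 22 (U/C), 25 (G/A), 28 (U/A), 30 (A/G), 33 (U/G), 38 (A/G), 42 (G/A).
That gives 11 mismatches out of 42 aligned sites, so the Hamming distance is 11.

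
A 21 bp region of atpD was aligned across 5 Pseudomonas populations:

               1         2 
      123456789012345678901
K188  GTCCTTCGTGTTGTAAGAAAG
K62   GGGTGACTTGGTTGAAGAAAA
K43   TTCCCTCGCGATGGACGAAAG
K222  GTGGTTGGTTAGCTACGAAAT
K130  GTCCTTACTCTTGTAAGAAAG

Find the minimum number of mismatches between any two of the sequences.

3

Pairwise Hamming distances:
  K188 vs K62: 10
  K188 vs K43: 6
  K188 vs K222: 9
  K188 vs K130: 3
  K62 vs K43: 12
  K62 vs K222: 13
  K62 vs K130: 12
  K43 vs K222: 11
  K43 vs K130: 9
  K222 vs K130: 10
The smallest is 3, between K188 and K130.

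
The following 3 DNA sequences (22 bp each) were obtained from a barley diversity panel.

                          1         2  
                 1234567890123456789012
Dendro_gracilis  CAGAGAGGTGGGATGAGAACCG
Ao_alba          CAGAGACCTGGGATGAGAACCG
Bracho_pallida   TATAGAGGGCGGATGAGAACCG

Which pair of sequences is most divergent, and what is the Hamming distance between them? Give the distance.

6

Pairwise Hamming distances:
  Dendro_gracilis vs Ao_alba: 2
  Dendro_gracilis vs Bracho_pallida: 4
  Ao_alba vs Bracho_pallida: 6
The largest is 6, between Ao_alba and Bracho_pallida.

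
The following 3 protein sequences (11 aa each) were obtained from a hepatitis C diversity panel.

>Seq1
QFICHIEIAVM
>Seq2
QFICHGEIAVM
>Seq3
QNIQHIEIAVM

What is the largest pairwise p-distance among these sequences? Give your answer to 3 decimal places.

Pairwise Hamming distances:
  Seq1 vs Seq2: 1
  Seq1 vs Seq3: 2
  Seq2 vs Seq3: 3
The largest is 3 mismatches, between Seq2 and Seq3; p = 3/11 = 0.273.

0.273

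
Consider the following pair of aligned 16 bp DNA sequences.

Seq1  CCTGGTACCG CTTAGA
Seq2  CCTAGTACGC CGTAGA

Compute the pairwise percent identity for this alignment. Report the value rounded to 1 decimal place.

Differing sites — 4:G/A; 9:C/G; 10:G/C; 12:T/G.
12 of the 16 sites match, so the percent identity is 12/16 × 100 = 75.0%.

75.0%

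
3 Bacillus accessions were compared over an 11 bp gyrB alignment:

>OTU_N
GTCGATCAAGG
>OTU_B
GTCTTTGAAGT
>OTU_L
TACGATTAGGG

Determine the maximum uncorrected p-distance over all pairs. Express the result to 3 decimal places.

0.636

Pairwise Hamming distances:
  OTU_N vs OTU_B: 4
  OTU_N vs OTU_L: 4
  OTU_B vs OTU_L: 7
The largest is 7 mismatches, between OTU_B and OTU_L; p = 7/11 = 0.636.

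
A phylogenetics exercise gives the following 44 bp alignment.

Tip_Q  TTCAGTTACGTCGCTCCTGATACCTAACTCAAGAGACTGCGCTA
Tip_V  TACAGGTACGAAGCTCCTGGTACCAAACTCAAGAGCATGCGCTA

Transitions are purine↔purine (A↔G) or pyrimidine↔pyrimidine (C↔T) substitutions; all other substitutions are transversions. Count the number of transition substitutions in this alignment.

1

The sequences differ at positions 2 (T/A, transversion), 6 (T/G, transversion), 11 (T/A, transversion), 12 (C/A, transversion), 20 (A/G, transition), 25 (T/A, transversion), 36 (A/C, transversion), 37 (C/A, transversion).
Of the 8 differences, 1 transition and 7 transversions, so the answer is 1.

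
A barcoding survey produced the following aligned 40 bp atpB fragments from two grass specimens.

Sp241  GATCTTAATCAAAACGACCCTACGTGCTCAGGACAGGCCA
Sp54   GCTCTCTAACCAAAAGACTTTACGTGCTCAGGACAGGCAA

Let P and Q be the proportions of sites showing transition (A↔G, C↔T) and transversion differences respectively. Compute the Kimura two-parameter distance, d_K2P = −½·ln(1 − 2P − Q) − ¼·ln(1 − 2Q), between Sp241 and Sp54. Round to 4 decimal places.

Differing sites — 2:A/C (Tv); 6:T/C (Ti); 7:A/T (Tv); 9:T/A (Tv); 11:A/C (Tv); 15:C/A (Tv); 19:C/T (Ti); 20:C/T (Ti); 39:C/A (Tv).
Of the 9 differences, 3 transitions and 6 transversions over 40 sites: P = 3/40 = 0.075000, Q = 6/40 = 0.150000.
d = −0.5·ln(0.700000) − 0.25·ln(0.700000) = −0.5·(-0.356675) − 0.25·(-0.356675) = 0.2675.

0.2675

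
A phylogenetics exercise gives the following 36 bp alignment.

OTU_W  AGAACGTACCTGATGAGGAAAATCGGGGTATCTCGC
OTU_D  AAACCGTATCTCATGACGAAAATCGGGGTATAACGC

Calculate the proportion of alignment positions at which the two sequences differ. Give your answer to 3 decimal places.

The sequences differ at positions 2 (G/A), 4 (A/C), 9 (C/T), 12 (G/C), 17 (G/C), 32 (C/A), 33 (T/A).
There are 7 differences over 36 sites, so p = 7/36 = 0.194.

0.194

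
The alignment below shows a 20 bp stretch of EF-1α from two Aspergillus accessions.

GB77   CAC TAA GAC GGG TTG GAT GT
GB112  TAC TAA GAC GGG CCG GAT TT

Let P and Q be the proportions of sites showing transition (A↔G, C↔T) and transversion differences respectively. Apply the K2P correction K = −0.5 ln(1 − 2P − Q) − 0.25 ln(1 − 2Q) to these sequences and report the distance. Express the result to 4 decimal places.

0.2417

Mismatches occur at site 1 (C→T, transition), site 13 (T→C, transition), site 14 (T→C, transition), site 19 (G→T, transversion).
Of the 4 differences, 3 transitions and 1 transversion over 20 sites: P = 3/20 = 0.150000, Q = 1/20 = 0.050000.
d = −0.5·ln(0.650000) − 0.25·ln(0.900000) = −0.5·(-0.430783) − 0.25·(-0.105361) = 0.2417.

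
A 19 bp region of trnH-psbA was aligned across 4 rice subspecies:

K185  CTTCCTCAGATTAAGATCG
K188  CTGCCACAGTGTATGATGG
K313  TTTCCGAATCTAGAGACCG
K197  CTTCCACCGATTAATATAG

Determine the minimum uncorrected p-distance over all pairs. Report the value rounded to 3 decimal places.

Pairwise Hamming distances:
  K185 vs K188: 6
  K185 vs K313: 8
  K185 vs K197: 4
  K188 vs K313: 12
  K188 vs K197: 7
  K313 vs K197: 11
The smallest is 4 mismatches, between K185 and K197; p = 4/19 = 0.211.

0.211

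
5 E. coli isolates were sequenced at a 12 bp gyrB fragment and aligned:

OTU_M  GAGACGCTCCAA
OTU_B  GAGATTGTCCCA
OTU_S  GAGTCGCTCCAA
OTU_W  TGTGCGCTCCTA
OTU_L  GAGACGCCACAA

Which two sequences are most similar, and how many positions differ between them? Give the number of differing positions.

Pairwise Hamming distances:
  OTU_M vs OTU_B: 4
  OTU_M vs OTU_S: 1
  OTU_M vs OTU_W: 5
  OTU_M vs OTU_L: 2
  OTU_B vs OTU_S: 5
  OTU_B vs OTU_W: 8
  OTU_B vs OTU_L: 6
  OTU_S vs OTU_W: 5
  OTU_S vs OTU_L: 3
  OTU_W vs OTU_L: 7
The smallest is 1, between OTU_M and OTU_S.

1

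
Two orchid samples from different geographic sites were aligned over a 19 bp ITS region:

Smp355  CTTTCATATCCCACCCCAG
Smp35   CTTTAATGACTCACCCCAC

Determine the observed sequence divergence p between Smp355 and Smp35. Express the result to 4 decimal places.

Differing sites — 5:C/A; 8:A/G; 9:T/A; 11:C/T; 19:G/C.
There are 5 differences over 19 sites, so p = 5/19 = 0.2632.

0.2632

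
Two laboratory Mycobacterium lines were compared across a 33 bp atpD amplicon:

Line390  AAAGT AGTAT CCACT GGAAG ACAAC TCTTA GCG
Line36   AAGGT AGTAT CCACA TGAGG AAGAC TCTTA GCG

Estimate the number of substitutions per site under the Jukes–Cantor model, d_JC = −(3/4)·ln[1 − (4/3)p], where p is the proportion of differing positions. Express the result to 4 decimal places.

0.2082

The sequences differ at positions 3 (A/G), 15 (T/A), 16 (G/T), 19 (A/G), 22 (C/A), 23 (A/G).
p = 6/33 = 0.181818.
d = −0.75 · ln(1 − (4/3)·0.181818) = −0.75 · ln(0.757576) = −0.75 · (-0.277631) = 0.2082.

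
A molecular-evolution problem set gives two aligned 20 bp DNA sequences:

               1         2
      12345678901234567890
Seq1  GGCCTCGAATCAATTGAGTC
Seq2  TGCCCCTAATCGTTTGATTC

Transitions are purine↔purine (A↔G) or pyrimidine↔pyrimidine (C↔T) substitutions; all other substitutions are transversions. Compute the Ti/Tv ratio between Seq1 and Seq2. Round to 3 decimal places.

0.500

Differing sites — 1:G/T (Tv); 5:T/C (Ti); 7:G/T (Tv); 12:A/G (Ti); 13:A/T (Tv); 18:G/T (Tv).
Of the 6 differences, 2 transitions and 4 transversions, so Ti/Tv = 2/4 = 0.500.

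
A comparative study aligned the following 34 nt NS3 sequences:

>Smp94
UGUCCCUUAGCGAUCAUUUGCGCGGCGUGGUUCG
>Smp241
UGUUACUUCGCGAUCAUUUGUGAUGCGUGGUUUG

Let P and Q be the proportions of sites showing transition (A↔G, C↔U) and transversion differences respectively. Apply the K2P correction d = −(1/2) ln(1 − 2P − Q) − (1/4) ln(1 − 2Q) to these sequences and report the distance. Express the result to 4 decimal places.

0.2412

Differing sites — 4:C/U (Ti); 5:C/A (Tv); 9:A/C (Tv); 21:C/U (Ti); 23:C/A (Tv); 24:G/U (Tv); 33:C/U (Ti).
Of the 7 differences, 3 transitions and 4 transversions over 34 sites: P = 3/34 = 0.088235, Q = 4/34 = 0.117647.
d = −0.5·ln(0.705883) − 0.25·ln(0.764706) = −0.5·(-0.348306) − 0.25·(-0.268264) = 0.2412.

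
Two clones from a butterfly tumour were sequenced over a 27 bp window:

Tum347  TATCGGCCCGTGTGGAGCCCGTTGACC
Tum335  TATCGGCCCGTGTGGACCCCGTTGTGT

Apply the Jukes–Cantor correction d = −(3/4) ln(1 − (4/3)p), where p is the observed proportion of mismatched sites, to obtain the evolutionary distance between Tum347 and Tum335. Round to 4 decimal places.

Mismatches occur at site 17 (G→C), site 25 (A→T), site 26 (C→G), site 27 (C→T).
p = 4/27 = 0.148148.
d = −0.75 · ln(1 − (4/3)·0.148148) = −0.75 · ln(0.802469) = −0.75 · (-0.220062) = 0.1650.

0.1650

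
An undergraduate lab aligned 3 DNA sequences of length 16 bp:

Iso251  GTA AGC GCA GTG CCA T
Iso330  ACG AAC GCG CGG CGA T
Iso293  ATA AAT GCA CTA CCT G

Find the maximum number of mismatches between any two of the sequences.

9

Pairwise Hamming distances:
  Iso251 vs Iso330: 8
  Iso251 vs Iso293: 7
  Iso330 vs Iso293: 9
The largest is 9, between Iso330 and Iso293.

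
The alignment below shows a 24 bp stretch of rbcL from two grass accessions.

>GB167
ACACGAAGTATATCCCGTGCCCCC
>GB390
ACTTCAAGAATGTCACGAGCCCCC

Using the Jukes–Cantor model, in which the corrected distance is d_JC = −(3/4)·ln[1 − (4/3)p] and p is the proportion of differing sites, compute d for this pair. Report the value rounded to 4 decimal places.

0.3694

The sequences differ at positions 3 (A/T), 4 (C/T), 5 (G/C), 9 (T/A), 12 (A/G), 15 (C/A), 18 (T/A).
p = 7/24 = 0.291667.
d = −0.75 · ln(1 − (4/3)·0.291667) = −0.75 · ln(0.611111) = −0.75 · (-0.492477) = 0.3694.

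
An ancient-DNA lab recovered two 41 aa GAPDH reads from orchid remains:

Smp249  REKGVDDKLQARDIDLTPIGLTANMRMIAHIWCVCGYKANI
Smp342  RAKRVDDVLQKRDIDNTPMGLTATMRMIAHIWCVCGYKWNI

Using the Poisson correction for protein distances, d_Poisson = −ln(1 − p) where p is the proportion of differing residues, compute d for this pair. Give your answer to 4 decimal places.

The sequences differ at positions 2 (E/A), 4 (G/R), 8 (K/V), 11 (A/K), 16 (L/N), 19 (I/M), 24 (N/T), 39 (A/W).
p = 8/41 = 0.195122.
d = −ln(1 − 0.195122) = −ln(0.804878) = 0.2171.

0.2171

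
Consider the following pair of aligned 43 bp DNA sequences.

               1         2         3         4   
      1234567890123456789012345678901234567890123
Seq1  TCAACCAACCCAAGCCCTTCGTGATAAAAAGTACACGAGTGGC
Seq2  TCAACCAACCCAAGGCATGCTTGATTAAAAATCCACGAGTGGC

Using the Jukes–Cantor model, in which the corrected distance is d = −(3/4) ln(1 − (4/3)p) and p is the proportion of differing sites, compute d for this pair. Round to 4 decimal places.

The sequences differ at positions 15 (C/G), 17 (C/A), 19 (T/G), 21 (G/T), 26 (A/T), 31 (G/A), 33 (A/C).
p = 7/43 = 0.162791.
d = −0.75 · ln(1 − (4/3)·0.162791) = −0.75 · ln(0.782945) = −0.75 · (-0.244693) = 0.1835.

0.1835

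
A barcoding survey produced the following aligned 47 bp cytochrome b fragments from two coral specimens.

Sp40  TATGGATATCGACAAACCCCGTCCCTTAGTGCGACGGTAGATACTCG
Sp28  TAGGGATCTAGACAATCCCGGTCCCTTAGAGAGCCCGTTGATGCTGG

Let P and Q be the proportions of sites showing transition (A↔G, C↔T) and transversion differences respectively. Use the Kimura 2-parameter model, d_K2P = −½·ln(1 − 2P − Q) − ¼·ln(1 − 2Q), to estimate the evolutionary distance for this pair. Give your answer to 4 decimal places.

The sequences differ at positions 3 (T/G, transversion), 8 (A/C, transversion), 10 (C/A, transversion), 16 (A/T, transversion), 20 (C/G, transversion), 30 (T/A, transversion), 32 (C/A, transversion), 34 (A/C, transversion), 36 (G/C, transversion), 39 (A/T, transversion), 43 (A/G, transition), 46 (C/G, transversion).
Of the 12 differences, 1 transition and 11 transversions over 47 sites: P = 1/47 = 0.021277, Q = 11/47 = 0.234043.
d = −0.5·ln(0.723403) − 0.25·ln(0.531914) = −0.5·(-0.323789) − 0.25·(-0.631273) = 0.3197.

0.3197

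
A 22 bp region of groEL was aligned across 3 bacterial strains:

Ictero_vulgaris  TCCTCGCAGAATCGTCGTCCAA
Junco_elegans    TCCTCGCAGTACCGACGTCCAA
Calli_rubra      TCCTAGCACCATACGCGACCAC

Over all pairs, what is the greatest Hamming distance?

9

Pairwise Hamming distances:
  Ictero_vulgaris vs Junco_elegans: 3
  Ictero_vulgaris vs Calli_rubra: 8
  Junco_elegans vs Calli_rubra: 9
The largest is 9, between Junco_elegans and Calli_rubra.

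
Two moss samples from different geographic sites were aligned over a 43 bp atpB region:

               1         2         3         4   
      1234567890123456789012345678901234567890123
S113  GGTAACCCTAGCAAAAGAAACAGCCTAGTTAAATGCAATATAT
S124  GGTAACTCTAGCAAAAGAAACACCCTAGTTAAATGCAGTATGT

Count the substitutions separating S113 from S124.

Mismatches occur at site 7 (C/T), site 23 (G/C), site 38 (A/G), site 42 (A/G).
That gives 4 mismatches out of 43 aligned sites, so the Hamming distance is 4.

4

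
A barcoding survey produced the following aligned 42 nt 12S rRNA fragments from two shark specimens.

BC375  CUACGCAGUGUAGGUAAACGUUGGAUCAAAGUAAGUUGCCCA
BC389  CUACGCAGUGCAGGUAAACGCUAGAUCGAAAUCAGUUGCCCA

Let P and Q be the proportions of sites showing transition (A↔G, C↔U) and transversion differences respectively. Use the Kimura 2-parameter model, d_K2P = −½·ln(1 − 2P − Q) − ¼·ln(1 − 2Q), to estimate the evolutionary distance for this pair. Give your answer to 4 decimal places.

Mismatches occur at site 11 (U↔C, transition), site 21 (U↔C, transition), site 23 (G↔A, transition), site 28 (A↔G, transition), site 31 (G↔A, transition), site 33 (A↔C, transversion).
Of the 6 differences, 5 transitions and 1 transversion over 42 sites: P = 5/42 = 0.119048, Q = 1/42 = 0.023810.
d = −0.5·ln(0.738094) − 0.25·ln(0.952380) = −0.5·(-0.303684) − 0.25·(-0.048791) = 0.1640.

0.1640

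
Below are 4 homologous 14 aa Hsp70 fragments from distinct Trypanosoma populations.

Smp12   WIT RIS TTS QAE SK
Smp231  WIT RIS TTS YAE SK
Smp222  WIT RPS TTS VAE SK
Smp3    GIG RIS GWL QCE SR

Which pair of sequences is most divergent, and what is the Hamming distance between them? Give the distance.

9

Pairwise Hamming distances:
  Smp12 vs Smp231: 1
  Smp12 vs Smp222: 2
  Smp12 vs Smp3: 7
  Smp231 vs Smp222: 2
  Smp231 vs Smp3: 8
  Smp222 vs Smp3: 9
The largest is 9, between Smp222 and Smp3.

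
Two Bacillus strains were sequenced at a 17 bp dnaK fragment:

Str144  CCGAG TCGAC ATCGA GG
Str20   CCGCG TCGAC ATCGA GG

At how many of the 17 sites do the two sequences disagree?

The sequences differ at position 4 (A/C).
That gives 1 mismatch out of 17 aligned sites, so the Hamming distance is 1.

1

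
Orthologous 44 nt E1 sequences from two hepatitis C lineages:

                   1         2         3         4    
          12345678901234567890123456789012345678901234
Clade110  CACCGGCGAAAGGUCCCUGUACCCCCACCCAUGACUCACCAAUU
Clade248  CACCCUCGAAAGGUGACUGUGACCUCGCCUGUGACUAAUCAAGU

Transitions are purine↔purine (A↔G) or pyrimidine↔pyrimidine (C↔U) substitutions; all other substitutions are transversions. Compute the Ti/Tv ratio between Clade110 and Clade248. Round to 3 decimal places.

The sequences differ at positions 5 (G/C, transversion), 6 (G/U, transversion), 15 (C/G, transversion), 16 (C/A, transversion), 21 (A/G, transition), 22 (C/A, transversion), 25 (C/U, transition), 27 (A/G, transition), 30 (C/U, transition), 31 (A/G, transition), 37 (C/A, transversion), 39 (C/U, transition), 43 (U/G, transversion).
Of the 13 differences, 6 transitions and 7 transversions, so Ti/Tv = 6/7 = 0.857.

0.857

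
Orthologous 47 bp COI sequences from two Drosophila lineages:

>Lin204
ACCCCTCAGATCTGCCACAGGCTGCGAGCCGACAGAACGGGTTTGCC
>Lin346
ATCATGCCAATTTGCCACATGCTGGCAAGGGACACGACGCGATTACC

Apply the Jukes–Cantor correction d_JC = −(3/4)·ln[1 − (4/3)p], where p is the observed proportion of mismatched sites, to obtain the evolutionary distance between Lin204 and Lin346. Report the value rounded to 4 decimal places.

0.5360

Mismatches occur at site 2 (C/T), site 4 (C/A), site 5 (C/T), site 6 (T/G), site 8 (A/C), site 9 (G/A), site 12 (C/T), site 20 (G/T), site 25 (C/G), site 26 (G/C), site 28 (G/A), site 29 (C/G), site 30 (C/G), site 35 (G/C), site 36 (A/G), site 40 (G/C), site 42 (T/A), site 45 (G/A).
p = 18/47 = 0.382979.
d = −0.75 · ln(1 − (4/3)·0.382979) = −0.75 · ln(0.489361) = −0.75 · (-0.714655) = 0.5360.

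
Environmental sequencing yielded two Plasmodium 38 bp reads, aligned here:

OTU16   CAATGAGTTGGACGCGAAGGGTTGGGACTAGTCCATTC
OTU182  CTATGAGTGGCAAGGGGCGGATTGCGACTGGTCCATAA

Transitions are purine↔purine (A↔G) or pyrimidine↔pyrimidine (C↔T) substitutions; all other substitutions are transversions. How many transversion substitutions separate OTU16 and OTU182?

Differing sites — 2:A/T (Tv); 9:T/G (Tv); 11:G/C (Tv); 13:C/A (Tv); 15:C/G (Tv); 17:A/G (Ti); 18:A/C (Tv); 21:G/A (Ti); 25:G/C (Tv); 30:A/G (Ti); 37:T/A (Tv); 38:C/A (Tv).
Of the 12 differences, 3 transitions and 9 transversions, so the answer is 9.

9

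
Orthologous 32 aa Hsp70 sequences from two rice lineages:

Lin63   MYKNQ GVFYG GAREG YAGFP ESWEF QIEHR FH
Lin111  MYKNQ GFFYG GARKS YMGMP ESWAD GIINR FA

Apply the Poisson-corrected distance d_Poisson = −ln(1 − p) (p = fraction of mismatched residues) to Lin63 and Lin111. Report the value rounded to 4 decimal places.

Mismatches occur at site 7 (V↔F), site 14 (E↔K), site 15 (G↔S), site 17 (A↔M), site 19 (F↔M), site 24 (E↔A), site 25 (F↔D), site 26 (Q↔G), site 28 (E↔I), site 29 (H↔N), site 32 (H↔A).
p = 11/32 = 0.343750.
d = −ln(1 − 0.343750) = −ln(0.656250) = 0.4212.

0.4212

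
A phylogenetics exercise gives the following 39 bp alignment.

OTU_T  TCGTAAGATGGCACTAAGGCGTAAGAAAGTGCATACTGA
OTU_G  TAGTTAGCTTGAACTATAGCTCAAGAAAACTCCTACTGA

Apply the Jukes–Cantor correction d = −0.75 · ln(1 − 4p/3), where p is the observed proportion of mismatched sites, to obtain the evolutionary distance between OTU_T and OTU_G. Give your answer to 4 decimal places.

Mismatches occur at site 2 (C/A), site 5 (A/T), site 8 (A/C), site 10 (G/T), site 12 (C/A), site 17 (A/T), site 18 (G/A), site 21 (G/T), site 22 (T/C), site 29 (G/A), site 30 (T/C), site 31 (G/T), site 33 (A/C).
p = 13/39 = 0.333333.
d = −0.75 · ln(1 − (4/3)·0.333333) = −0.75 · ln(0.555556) = −0.75 · (-0.587786) = 0.4408.

0.4408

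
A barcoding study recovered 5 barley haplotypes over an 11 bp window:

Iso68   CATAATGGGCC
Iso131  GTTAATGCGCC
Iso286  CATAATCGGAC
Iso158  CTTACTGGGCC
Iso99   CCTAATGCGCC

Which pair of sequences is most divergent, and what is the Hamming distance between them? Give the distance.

Pairwise Hamming distances:
  Iso68 vs Iso131: 3
  Iso68 vs Iso286: 2
  Iso68 vs Iso158: 2
  Iso68 vs Iso99: 2
  Iso131 vs Iso286: 5
  Iso131 vs Iso158: 3
  Iso131 vs Iso99: 2
  Iso286 vs Iso158: 4
  Iso286 vs Iso99: 4
  Iso158 vs Iso99: 3
The largest is 5, between Iso131 and Iso286.

5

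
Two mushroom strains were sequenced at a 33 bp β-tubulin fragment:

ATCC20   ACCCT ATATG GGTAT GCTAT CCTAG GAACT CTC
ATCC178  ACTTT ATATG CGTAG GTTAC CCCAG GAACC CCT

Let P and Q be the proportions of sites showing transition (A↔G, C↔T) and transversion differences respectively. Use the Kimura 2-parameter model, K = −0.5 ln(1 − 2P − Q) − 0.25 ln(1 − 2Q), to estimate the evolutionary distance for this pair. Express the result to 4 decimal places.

The sequences differ at positions 3 (C/T, transition), 4 (C/T, transition), 11 (G/C, transversion), 15 (T/G, transversion), 17 (C/T, transition), 20 (T/C, transition), 23 (T/C, transition), 30 (T/C, transition), 32 (T/C, transition), 33 (C/T, transition).
Of the 10 differences, 8 transitions and 2 transversions over 33 sites: P = 8/33 = 0.242424, Q = 2/33 = 0.060606.
d = −0.5·ln(0.454546) − 0.25·ln(0.878788) = −0.5·(-0.788456) − 0.25·(-0.129212) = 0.4265.

0.4265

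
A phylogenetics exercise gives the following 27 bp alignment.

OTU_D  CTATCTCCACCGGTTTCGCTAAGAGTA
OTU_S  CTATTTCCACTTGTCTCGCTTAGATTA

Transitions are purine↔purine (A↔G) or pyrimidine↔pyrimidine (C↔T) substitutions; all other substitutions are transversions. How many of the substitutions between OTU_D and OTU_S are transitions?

Mismatches occur at site 5 (C→T, transition), site 11 (C→T, transition), site 12 (G→T, transversion), site 15 (T→C, transition), site 21 (A→T, transversion), site 25 (G→T, transversion).
Of the 6 differences, 3 transitions and 3 transversions, so the answer is 3.

3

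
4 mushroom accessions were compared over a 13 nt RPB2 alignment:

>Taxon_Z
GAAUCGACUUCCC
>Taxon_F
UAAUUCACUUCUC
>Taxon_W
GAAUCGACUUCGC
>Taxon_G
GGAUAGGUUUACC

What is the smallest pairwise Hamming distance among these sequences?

Pairwise Hamming distances:
  Taxon_Z vs Taxon_F: 4
  Taxon_Z vs Taxon_W: 1
  Taxon_Z vs Taxon_G: 5
  Taxon_F vs Taxon_W: 4
  Taxon_F vs Taxon_G: 8
  Taxon_W vs Taxon_G: 6
The smallest is 1, between Taxon_Z and Taxon_W.

1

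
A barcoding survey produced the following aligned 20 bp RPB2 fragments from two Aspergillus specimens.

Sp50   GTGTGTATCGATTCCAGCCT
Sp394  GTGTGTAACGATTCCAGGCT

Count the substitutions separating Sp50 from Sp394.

2

Differing sites — 8:T/A; 18:C/G.
That gives 2 mismatches out of 20 aligned sites, so the Hamming distance is 2.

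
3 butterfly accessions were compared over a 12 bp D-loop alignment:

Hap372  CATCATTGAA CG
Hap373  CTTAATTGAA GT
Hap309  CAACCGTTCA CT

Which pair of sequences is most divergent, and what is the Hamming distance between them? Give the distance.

8

Pairwise Hamming distances:
  Hap372 vs Hap373: 4
  Hap372 vs Hap309: 6
  Hap373 vs Hap309: 8
The largest is 8, between Hap373 and Hap309.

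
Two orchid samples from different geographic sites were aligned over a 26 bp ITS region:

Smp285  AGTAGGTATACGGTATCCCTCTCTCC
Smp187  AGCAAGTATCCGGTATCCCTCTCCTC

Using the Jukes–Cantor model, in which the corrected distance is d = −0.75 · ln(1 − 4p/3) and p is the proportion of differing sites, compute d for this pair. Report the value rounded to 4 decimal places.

0.2222

Mismatches occur at site 3 (T→C), site 5 (G→A), site 10 (A→C), site 24 (T→C), site 25 (C→T).
p = 5/26 = 0.192308.
d = −0.75 · ln(1 − (4/3)·0.192308) = −0.75 · ln(0.743589) = −0.75 · (-0.296267) = 0.2222.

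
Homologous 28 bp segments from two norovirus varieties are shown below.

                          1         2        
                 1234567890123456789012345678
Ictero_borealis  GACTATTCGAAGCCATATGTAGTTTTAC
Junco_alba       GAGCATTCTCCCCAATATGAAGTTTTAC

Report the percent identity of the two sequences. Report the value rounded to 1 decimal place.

71.4%

Mismatches occur at site 3 (C/G), site 4 (T/C), site 9 (G/T), site 10 (A/C), site 11 (A/C), site 12 (G/C), site 14 (C/A), site 20 (T/A).
20 of the 28 sites match, so the percent identity is 20/28 × 100 = 71.4%.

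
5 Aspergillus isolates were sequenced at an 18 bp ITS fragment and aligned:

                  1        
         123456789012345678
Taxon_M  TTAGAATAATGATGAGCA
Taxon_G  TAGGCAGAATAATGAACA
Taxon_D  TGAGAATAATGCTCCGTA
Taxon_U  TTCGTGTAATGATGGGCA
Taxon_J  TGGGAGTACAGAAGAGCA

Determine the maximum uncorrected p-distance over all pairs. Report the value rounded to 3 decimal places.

0.556

Pairwise Hamming distances:
  Taxon_M vs Taxon_G: 6
  Taxon_M vs Taxon_D: 5
  Taxon_M vs Taxon_U: 4
  Taxon_M vs Taxon_J: 6
  Taxon_G vs Taxon_D: 10
  Taxon_G vs Taxon_U: 8
  Taxon_G vs Taxon_J: 9
  Taxon_D vs Taxon_U: 8
  Taxon_D vs Taxon_J: 9
  Taxon_U vs Taxon_J: 7
The largest is 10 mismatches, between Taxon_G and Taxon_D; p = 10/18 = 0.556.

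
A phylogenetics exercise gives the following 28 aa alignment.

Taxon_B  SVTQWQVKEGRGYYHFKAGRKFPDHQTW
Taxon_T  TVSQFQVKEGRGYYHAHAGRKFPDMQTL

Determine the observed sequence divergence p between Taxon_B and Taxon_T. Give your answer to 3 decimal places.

Differing sites — 1:S/T; 3:T/S; 5:W/F; 16:F/A; 17:K/H; 25:H/M; 28:W/L.
There are 7 differences over 28 sites, so p = 7/28 = 0.250.

0.250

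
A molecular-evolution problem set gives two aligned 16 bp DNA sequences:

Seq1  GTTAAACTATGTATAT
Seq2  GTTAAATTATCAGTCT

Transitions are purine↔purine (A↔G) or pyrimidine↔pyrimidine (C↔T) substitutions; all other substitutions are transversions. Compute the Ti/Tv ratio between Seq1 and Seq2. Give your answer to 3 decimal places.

The sequences differ at positions 7 (C/T, transition), 11 (G/C, transversion), 12 (T/A, transversion), 13 (A/G, transition), 15 (A/C, transversion).
Of the 5 differences, 2 transitions and 3 transversions, so Ti/Tv = 2/3 = 0.667.

0.667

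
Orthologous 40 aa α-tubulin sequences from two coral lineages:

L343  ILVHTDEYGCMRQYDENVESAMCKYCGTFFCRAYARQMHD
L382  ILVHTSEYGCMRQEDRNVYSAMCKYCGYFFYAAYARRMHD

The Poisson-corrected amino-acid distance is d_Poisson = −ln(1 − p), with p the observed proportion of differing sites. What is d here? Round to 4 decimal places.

0.2231

Differing sites — 6:D/S; 14:Y/E; 16:E/R; 19:E/Y; 28:T/Y; 31:C/Y; 32:R/A; 37:Q/R.
p = 8/40 = 0.200000.
d = −ln(1 − 0.200000) = −ln(0.800000) = 0.2231.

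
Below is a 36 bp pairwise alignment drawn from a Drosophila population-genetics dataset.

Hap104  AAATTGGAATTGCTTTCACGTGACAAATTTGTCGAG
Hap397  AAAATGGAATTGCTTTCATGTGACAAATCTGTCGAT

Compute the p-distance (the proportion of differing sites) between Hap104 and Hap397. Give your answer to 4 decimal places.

Mismatches occur at site 4 (T/A), site 19 (C/T), site 29 (T/C), site 36 (G/T).
There are 4 differences over 36 sites, so p = 4/36 = 0.1111.

0.1111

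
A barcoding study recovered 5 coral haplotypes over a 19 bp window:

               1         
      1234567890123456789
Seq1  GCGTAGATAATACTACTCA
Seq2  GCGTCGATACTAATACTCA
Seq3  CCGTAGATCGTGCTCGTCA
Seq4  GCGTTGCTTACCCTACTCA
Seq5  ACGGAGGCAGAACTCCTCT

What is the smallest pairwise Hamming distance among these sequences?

3

Pairwise Hamming distances:
  Seq1 vs Seq2: 3
  Seq1 vs Seq3: 6
  Seq1 vs Seq4: 5
  Seq1 vs Seq5: 8
  Seq2 vs Seq3: 8
  Seq2 vs Seq4: 7
  Seq2 vs Seq5: 10
  Seq3 vs Seq4: 9
  Seq3 vs Seq5: 9
  Seq4 vs Seq5: 11
The smallest is 3, between Seq1 and Seq2.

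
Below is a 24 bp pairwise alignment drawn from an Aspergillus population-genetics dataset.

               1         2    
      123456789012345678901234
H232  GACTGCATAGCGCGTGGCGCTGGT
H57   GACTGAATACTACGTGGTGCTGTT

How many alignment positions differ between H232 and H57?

Mismatches occur at site 6 (C↔A), site 10 (G↔C), site 11 (C↔T), site 12 (G↔A), site 18 (C↔T), site 23 (G↔T).
That gives 6 mismatches out of 24 aligned sites, so the Hamming distance is 6.

6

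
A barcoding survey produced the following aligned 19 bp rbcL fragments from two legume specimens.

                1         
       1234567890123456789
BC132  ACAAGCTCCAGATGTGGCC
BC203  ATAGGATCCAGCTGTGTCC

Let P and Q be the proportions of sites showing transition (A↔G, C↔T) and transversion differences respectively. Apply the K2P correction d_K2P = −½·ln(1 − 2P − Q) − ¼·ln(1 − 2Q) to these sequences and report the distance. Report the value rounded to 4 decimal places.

0.3246

Mismatches occur at site 2 (C↔T, transition), site 4 (A↔G, transition), site 6 (C↔A, transversion), site 12 (A↔C, transversion), site 17 (G↔T, transversion).
Of the 5 differences, 2 transitions and 3 transversions over 19 sites: P = 2/19 = 0.105263, Q = 3/19 = 0.157895.
d = −0.5·ln(0.631579) − 0.25·ln(0.684210) = −0.5·(-0.459532) − 0.25·(-0.379490) = 0.3246.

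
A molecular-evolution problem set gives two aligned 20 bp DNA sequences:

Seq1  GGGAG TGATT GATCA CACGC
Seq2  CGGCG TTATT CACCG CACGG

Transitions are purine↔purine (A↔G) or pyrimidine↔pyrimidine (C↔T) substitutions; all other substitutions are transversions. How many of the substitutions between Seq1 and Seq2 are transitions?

2

Differing sites — 1:G/C (Tv); 4:A/C (Tv); 7:G/T (Tv); 11:G/C (Tv); 13:T/C (Ti); 15:A/G (Ti); 20:C/G (Tv).
Of the 7 differences, 2 transitions and 5 transversions, so the answer is 2.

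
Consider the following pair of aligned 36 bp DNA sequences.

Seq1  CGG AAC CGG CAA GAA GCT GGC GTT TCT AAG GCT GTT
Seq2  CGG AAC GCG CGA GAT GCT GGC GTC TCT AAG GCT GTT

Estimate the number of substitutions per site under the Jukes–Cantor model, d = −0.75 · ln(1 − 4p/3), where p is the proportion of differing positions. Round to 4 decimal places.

Mismatches occur at site 7 (C→G), site 8 (G→C), site 11 (A→G), site 15 (A→T), site 24 (T→C).
p = 5/36 = 0.138889.
d = −0.75 · ln(1 − (4/3)·0.138889) = −0.75 · ln(0.814815) = −0.75 · (-0.204794) = 0.1536.

0.1536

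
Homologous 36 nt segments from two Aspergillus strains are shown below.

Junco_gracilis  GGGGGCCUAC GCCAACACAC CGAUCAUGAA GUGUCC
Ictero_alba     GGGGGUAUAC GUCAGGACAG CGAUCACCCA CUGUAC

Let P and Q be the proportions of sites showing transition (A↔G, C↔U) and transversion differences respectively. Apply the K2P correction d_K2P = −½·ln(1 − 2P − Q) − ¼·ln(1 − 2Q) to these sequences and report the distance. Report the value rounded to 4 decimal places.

0.3926

Mismatches occur at site 6 (C/U, transition), site 7 (C/A, transversion), site 12 (C/U, transition), site 15 (A/G, transition), site 16 (C/G, transversion), site 20 (C/G, transversion), site 27 (U/C, transition), site 28 (G/C, transversion), site 29 (A/C, transversion), site 31 (G/C, transversion), site 35 (C/A, transversion).
Of the 11 differences, 4 transitions and 7 transversions over 36 sites: P = 4/36 = 0.111111, Q = 7/36 = 0.194444.
d = −0.5·ln(0.583334) − 0.25·ln(0.611112) = −0.5·(-0.538995) − 0.25·(-0.492475) = 0.3926.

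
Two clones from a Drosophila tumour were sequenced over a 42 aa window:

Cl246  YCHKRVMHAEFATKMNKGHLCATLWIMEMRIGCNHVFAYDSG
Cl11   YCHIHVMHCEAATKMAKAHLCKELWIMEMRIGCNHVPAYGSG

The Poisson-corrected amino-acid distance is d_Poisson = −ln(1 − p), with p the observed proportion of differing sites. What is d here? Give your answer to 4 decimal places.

0.2719

The sequences differ at positions 4 (K/I), 5 (R/H), 9 (A/C), 11 (F/A), 16 (N/A), 18 (G/A), 22 (A/K), 23 (T/E), 37 (F/P), 40 (D/G).
p = 10/42 = 0.238095.
d = −ln(1 − 0.238095) = −ln(0.761905) = 0.2719.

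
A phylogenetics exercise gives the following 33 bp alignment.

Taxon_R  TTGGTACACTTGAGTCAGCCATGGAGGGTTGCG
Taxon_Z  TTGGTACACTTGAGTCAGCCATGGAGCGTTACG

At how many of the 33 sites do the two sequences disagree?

Differing sites — 27:G/C; 31:G/A.
That gives 2 mismatches out of 33 aligned sites, so the Hamming distance is 2.

2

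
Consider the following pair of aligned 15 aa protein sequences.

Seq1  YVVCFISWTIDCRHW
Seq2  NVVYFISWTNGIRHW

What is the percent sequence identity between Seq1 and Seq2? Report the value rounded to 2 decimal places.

66.67%

The sequences differ at positions 1 (Y/N), 4 (C/Y), 10 (I/N), 11 (D/G), 12 (C/I).
10 of the 15 sites match, so the percent identity is 10/15 × 100 = 66.67%.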